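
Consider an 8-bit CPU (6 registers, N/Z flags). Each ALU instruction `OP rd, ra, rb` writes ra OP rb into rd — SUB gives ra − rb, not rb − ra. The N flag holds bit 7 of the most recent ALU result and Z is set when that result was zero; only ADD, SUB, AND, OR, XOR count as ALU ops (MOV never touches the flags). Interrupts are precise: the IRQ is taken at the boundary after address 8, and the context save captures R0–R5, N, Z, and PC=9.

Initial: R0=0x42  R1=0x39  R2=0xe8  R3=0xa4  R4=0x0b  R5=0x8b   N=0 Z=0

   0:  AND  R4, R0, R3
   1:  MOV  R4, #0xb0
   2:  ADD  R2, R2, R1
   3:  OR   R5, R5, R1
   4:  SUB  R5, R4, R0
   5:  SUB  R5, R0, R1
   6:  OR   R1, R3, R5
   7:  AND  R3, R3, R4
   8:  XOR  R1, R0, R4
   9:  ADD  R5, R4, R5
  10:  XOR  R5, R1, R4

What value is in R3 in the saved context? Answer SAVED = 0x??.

after  0: R0=0x42 R1=0x39 R2=0xe8 R3=0xa4 R4=0x00 R5=0x8b  N=0 Z=1
after  1: R0=0x42 R1=0x39 R2=0xe8 R3=0xa4 R4=0xb0 R5=0x8b  N=0 Z=1
after  2: R0=0x42 R1=0x39 R2=0x21 R3=0xa4 R4=0xb0 R5=0x8b  N=0 Z=0
after  3: R0=0x42 R1=0x39 R2=0x21 R3=0xa4 R4=0xb0 R5=0xbb  N=1 Z=0
after  4: R0=0x42 R1=0x39 R2=0x21 R3=0xa4 R4=0xb0 R5=0x6e  N=0 Z=0
after  5: R0=0x42 R1=0x39 R2=0x21 R3=0xa4 R4=0xb0 R5=0x09  N=0 Z=0
after  6: R0=0x42 R1=0xad R2=0x21 R3=0xa4 R4=0xb0 R5=0x09  N=1 Z=0
after  7: R0=0x42 R1=0xad R2=0x21 R3=0xa0 R4=0xb0 R5=0x09  N=1 Z=0
after  8: R0=0x42 R1=0xf2 R2=0x21 R3=0xa0 R4=0xb0 R5=0x09  N=1 Z=0
-- IRQ taken; context saved, return-PC = 9 --

SAVED = 0xa0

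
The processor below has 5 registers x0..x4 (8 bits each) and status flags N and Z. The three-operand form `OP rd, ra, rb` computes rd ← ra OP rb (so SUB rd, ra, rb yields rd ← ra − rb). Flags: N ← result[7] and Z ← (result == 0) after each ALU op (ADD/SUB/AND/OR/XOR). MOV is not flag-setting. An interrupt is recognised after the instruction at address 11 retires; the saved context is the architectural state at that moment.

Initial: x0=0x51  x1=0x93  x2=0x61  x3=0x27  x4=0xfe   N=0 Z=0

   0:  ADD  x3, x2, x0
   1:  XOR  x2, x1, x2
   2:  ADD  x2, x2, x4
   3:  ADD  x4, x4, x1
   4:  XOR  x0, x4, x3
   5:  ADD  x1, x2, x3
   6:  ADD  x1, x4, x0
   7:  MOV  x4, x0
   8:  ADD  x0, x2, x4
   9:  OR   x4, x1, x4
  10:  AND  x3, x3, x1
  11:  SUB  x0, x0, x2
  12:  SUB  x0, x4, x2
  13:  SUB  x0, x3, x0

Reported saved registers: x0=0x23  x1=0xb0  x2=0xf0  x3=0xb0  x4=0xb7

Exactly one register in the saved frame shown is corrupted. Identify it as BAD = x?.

after  0: x0=0x51 x1=0x93 x2=0x61 x3=0xb2 x4=0xfe  N=1 Z=0
after  1: x0=0x51 x1=0x93 x2=0xf2 x3=0xb2 x4=0xfe  N=1 Z=0
after  2: x0=0x51 x1=0x93 x2=0xf0 x3=0xb2 x4=0xfe  N=1 Z=0
after  3: x0=0x51 x1=0x93 x2=0xf0 x3=0xb2 x4=0x91  N=1 Z=0
after  4: x0=0x23 x1=0x93 x2=0xf0 x3=0xb2 x4=0x91  N=0 Z=0
after  5: x0=0x23 x1=0xa2 x2=0xf0 x3=0xb2 x4=0x91  N=1 Z=0
after  6: x0=0x23 x1=0xb4 x2=0xf0 x3=0xb2 x4=0x91  N=1 Z=0
after  7: x0=0x23 x1=0xb4 x2=0xf0 x3=0xb2 x4=0x23  N=1 Z=0
after  8: x0=0x13 x1=0xb4 x2=0xf0 x3=0xb2 x4=0x23  N=0 Z=0
after  9: x0=0x13 x1=0xb4 x2=0xf0 x3=0xb2 x4=0xb7  N=1 Z=0
after 10: x0=0x13 x1=0xb4 x2=0xf0 x3=0xb0 x4=0xb7  N=1 Z=0
after 11: x0=0x23 x1=0xb4 x2=0xf0 x3=0xb0 x4=0xb7  N=0 Z=0
-- IRQ taken; context saved, return-PC = 12 --
mismatch: x1: reported 0xb0 vs actual 0xb4

BAD = x1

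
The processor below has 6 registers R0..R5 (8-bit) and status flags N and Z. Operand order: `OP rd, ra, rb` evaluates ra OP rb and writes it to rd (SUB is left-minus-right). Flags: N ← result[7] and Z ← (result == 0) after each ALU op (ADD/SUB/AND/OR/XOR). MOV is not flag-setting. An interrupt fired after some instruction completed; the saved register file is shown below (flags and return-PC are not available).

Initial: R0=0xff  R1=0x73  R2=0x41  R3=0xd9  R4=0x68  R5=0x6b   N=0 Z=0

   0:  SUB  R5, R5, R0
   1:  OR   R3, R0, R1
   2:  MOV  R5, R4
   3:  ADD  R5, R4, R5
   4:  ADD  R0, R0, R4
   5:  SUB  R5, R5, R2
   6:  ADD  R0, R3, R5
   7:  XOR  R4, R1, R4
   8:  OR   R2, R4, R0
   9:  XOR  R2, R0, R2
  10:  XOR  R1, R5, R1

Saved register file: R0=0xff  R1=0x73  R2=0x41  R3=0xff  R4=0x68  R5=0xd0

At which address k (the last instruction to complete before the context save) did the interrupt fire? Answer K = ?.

after  0: R0=0xff R1=0x73 R2=0x41 R3=0xd9 R4=0x68 R5=0x6c  N=0 Z=0
after  1: R0=0xff R1=0x73 R2=0x41 R3=0xff R4=0x68 R5=0x6c  N=1 Z=0
after  2: R0=0xff R1=0x73 R2=0x41 R3=0xff R4=0x68 R5=0x68  N=1 Z=0
after  3: R0=0xff R1=0x73 R2=0x41 R3=0xff R4=0x68 R5=0xd0  N=1 Z=0
-- IRQ taken; context saved, return-PC = 4 --

K = 3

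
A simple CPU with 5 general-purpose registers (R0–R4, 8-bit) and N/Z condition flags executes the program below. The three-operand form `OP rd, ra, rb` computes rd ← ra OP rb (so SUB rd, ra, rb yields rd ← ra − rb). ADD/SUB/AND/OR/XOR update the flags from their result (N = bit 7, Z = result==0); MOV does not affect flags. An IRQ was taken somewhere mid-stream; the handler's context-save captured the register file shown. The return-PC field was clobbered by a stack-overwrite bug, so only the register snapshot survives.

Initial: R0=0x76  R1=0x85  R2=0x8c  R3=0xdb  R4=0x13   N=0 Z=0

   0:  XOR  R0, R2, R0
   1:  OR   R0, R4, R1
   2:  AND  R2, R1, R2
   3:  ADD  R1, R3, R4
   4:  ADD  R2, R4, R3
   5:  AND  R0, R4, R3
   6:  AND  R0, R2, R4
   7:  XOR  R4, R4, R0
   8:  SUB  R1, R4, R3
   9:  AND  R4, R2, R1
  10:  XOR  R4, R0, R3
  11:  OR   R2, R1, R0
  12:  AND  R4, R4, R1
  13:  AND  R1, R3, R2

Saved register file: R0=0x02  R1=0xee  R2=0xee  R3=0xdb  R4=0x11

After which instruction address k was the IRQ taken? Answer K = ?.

K = 7

after  0: R0=0xfa R1=0x85 R2=0x8c R3=0xdb R4=0x13  N=1 Z=0
after  1: R0=0x97 R1=0x85 R2=0x8c R3=0xdb R4=0x13  N=1 Z=0
after  2: R0=0x97 R1=0x85 R2=0x84 R3=0xdb R4=0x13  N=1 Z=0
after  3: R0=0x97 R1=0xee R2=0x84 R3=0xdb R4=0x13  N=1 Z=0
after  4: R0=0x97 R1=0xee R2=0xee R3=0xdb R4=0x13  N=1 Z=0
after  5: R0=0x13 R1=0xee R2=0xee R3=0xdb R4=0x13  N=0 Z=0
after  6: R0=0x02 R1=0xee R2=0xee R3=0xdb R4=0x13  N=0 Z=0
after  7: R0=0x02 R1=0xee R2=0xee R3=0xdb R4=0x11  N=0 Z=0
-- IRQ taken; context saved, return-PC = 8 --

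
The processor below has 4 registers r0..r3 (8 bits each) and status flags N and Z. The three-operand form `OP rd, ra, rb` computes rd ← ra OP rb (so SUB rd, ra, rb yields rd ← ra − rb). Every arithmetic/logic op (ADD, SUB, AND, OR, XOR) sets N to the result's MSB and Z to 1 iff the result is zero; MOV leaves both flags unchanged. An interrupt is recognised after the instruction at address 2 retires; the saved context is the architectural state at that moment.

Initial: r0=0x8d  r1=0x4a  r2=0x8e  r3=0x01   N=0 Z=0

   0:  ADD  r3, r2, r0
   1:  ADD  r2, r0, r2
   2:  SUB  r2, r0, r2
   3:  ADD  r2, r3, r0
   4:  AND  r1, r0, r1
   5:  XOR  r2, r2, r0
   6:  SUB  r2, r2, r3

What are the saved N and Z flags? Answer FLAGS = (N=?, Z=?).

FLAGS = (N=0, Z=0)

after  0: r0=0x8d r1=0x4a r2=0x8e r3=0x1b  N=0 Z=0
after  1: r0=0x8d r1=0x4a r2=0x1b r3=0x1b  N=0 Z=0
after  2: r0=0x8d r1=0x4a r2=0x72 r3=0x1b  N=0 Z=0
-- IRQ taken; context saved, return-PC = 3 --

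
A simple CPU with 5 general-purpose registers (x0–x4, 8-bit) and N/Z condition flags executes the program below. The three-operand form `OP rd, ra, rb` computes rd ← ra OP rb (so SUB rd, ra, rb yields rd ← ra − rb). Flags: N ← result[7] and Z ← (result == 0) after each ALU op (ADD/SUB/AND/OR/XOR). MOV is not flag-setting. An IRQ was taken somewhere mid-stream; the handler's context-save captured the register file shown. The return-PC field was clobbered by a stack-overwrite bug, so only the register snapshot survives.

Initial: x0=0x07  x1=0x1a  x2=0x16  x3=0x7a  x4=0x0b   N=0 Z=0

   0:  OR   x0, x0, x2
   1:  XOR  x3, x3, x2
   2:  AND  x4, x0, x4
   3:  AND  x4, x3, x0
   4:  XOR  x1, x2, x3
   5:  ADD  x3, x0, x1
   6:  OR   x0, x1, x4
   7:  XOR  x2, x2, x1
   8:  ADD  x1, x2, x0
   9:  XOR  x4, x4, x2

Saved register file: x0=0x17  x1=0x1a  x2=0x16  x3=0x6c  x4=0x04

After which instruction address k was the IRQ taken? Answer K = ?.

after  0: x0=0x17 x1=0x1a x2=0x16 x3=0x7a x4=0x0b  N=0 Z=0
after  1: x0=0x17 x1=0x1a x2=0x16 x3=0x6c x4=0x0b  N=0 Z=0
after  2: x0=0x17 x1=0x1a x2=0x16 x3=0x6c x4=0x03  N=0 Z=0
after  3: x0=0x17 x1=0x1a x2=0x16 x3=0x6c x4=0x04  N=0 Z=0
-- IRQ taken; context saved, return-PC = 4 --

K = 3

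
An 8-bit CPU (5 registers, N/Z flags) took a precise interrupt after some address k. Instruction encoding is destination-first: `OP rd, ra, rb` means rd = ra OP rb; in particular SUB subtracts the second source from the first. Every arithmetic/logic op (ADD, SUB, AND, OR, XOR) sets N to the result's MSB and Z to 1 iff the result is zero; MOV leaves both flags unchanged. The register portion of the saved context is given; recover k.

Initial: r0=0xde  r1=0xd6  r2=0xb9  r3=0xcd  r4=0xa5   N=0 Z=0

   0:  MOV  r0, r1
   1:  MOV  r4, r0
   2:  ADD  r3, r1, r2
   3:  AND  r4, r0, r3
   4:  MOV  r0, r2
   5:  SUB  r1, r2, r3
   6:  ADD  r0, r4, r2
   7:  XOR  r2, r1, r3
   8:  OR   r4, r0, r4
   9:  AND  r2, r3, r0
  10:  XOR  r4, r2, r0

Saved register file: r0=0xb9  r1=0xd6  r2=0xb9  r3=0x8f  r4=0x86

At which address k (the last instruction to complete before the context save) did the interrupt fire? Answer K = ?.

K = 4

after  0: r0=0xd6 r1=0xd6 r2=0xb9 r3=0xcd r4=0xa5  N=0 Z=0
after  1: r0=0xd6 r1=0xd6 r2=0xb9 r3=0xcd r4=0xd6  N=0 Z=0
after  2: r0=0xd6 r1=0xd6 r2=0xb9 r3=0x8f r4=0xd6  N=1 Z=0
after  3: r0=0xd6 r1=0xd6 r2=0xb9 r3=0x8f r4=0x86  N=1 Z=0
after  4: r0=0xb9 r1=0xd6 r2=0xb9 r3=0x8f r4=0x86  N=1 Z=0
-- IRQ taken; context saved, return-PC = 5 --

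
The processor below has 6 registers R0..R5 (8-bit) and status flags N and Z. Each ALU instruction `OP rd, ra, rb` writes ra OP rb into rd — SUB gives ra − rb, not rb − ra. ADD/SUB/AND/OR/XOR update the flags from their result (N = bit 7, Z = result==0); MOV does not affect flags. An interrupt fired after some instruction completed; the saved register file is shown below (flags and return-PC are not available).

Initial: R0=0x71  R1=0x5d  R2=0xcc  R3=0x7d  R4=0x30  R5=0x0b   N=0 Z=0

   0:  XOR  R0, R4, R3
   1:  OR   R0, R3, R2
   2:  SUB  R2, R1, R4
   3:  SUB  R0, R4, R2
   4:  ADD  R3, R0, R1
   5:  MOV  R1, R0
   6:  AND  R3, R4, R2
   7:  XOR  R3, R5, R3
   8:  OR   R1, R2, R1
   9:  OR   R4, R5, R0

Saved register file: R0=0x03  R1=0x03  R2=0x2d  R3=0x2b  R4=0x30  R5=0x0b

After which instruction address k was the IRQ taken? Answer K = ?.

after  0: R0=0x4d R1=0x5d R2=0xcc R3=0x7d R4=0x30 R5=0x0b  N=0 Z=0
after  1: R0=0xfd R1=0x5d R2=0xcc R3=0x7d R4=0x30 R5=0x0b  N=1 Z=0
after  2: R0=0xfd R1=0x5d R2=0x2d R3=0x7d R4=0x30 R5=0x0b  N=0 Z=0
after  3: R0=0x03 R1=0x5d R2=0x2d R3=0x7d R4=0x30 R5=0x0b  N=0 Z=0
after  4: R0=0x03 R1=0x5d R2=0x2d R3=0x60 R4=0x30 R5=0x0b  N=0 Z=0
after  5: R0=0x03 R1=0x03 R2=0x2d R3=0x60 R4=0x30 R5=0x0b  N=0 Z=0
after  6: R0=0x03 R1=0x03 R2=0x2d R3=0x20 R4=0x30 R5=0x0b  N=0 Z=0
after  7: R0=0x03 R1=0x03 R2=0x2d R3=0x2b R4=0x30 R5=0x0b  N=0 Z=0
-- IRQ taken; context saved, return-PC = 8 --

K = 7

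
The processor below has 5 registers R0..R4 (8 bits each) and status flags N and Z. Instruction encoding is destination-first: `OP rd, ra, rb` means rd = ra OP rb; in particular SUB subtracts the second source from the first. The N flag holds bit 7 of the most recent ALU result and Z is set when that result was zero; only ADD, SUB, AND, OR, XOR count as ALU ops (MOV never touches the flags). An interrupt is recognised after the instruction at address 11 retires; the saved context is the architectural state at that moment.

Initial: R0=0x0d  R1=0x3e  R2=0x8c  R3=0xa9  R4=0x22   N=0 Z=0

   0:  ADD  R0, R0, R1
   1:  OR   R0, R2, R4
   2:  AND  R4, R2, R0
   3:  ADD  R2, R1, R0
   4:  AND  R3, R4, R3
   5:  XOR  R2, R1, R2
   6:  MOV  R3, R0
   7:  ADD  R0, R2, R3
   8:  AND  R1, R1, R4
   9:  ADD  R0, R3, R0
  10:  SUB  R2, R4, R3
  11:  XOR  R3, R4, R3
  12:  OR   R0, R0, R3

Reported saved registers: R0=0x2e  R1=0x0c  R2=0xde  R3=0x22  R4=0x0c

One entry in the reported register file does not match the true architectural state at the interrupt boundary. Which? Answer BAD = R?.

after  0: R0=0x4b R1=0x3e R2=0x8c R3=0xa9 R4=0x22  N=0 Z=0
after  1: R0=0xae R1=0x3e R2=0x8c R3=0xa9 R4=0x22  N=1 Z=0
after  2: R0=0xae R1=0x3e R2=0x8c R3=0xa9 R4=0x8c  N=1 Z=0
after  3: R0=0xae R1=0x3e R2=0xec R3=0xa9 R4=0x8c  N=1 Z=0
after  4: R0=0xae R1=0x3e R2=0xec R3=0x88 R4=0x8c  N=1 Z=0
after  5: R0=0xae R1=0x3e R2=0xd2 R3=0x88 R4=0x8c  N=1 Z=0
after  6: R0=0xae R1=0x3e R2=0xd2 R3=0xae R4=0x8c  N=1 Z=0
after  7: R0=0x80 R1=0x3e R2=0xd2 R3=0xae R4=0x8c  N=1 Z=0
after  8: R0=0x80 R1=0x0c R2=0xd2 R3=0xae R4=0x8c  N=0 Z=0
after  9: R0=0x2e R1=0x0c R2=0xd2 R3=0xae R4=0x8c  N=0 Z=0
after 10: R0=0x2e R1=0x0c R2=0xde R3=0xae R4=0x8c  N=1 Z=0
after 11: R0=0x2e R1=0x0c R2=0xde R3=0x22 R4=0x8c  N=0 Z=0
-- IRQ taken; context saved, return-PC = 12 --
mismatch: R4: reported 0x0c vs actual 0x8c

BAD = R4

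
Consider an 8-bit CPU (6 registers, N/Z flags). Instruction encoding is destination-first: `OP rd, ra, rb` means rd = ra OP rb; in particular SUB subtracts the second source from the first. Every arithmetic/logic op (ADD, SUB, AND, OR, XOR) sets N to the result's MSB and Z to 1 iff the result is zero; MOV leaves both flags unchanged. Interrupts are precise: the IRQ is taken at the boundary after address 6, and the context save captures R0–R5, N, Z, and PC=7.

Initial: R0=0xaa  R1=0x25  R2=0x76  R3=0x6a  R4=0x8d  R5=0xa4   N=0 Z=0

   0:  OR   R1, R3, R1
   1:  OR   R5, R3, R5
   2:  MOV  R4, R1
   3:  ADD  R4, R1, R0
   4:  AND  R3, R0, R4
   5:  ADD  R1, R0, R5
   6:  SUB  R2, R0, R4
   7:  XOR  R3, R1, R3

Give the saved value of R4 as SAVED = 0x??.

after  0: R0=0xaa R1=0x6f R2=0x76 R3=0x6a R4=0x8d R5=0xa4  N=0 Z=0
after  1: R0=0xaa R1=0x6f R2=0x76 R3=0x6a R4=0x8d R5=0xee  N=1 Z=0
after  2: R0=0xaa R1=0x6f R2=0x76 R3=0x6a R4=0x6f R5=0xee  N=1 Z=0
after  3: R0=0xaa R1=0x6f R2=0x76 R3=0x6a R4=0x19 R5=0xee  N=0 Z=0
after  4: R0=0xaa R1=0x6f R2=0x76 R3=0x08 R4=0x19 R5=0xee  N=0 Z=0
after  5: R0=0xaa R1=0x98 R2=0x76 R3=0x08 R4=0x19 R5=0xee  N=1 Z=0
after  6: R0=0xaa R1=0x98 R2=0x91 R3=0x08 R4=0x19 R5=0xee  N=1 Z=0
-- IRQ taken; context saved, return-PC = 7 --

SAVED = 0x19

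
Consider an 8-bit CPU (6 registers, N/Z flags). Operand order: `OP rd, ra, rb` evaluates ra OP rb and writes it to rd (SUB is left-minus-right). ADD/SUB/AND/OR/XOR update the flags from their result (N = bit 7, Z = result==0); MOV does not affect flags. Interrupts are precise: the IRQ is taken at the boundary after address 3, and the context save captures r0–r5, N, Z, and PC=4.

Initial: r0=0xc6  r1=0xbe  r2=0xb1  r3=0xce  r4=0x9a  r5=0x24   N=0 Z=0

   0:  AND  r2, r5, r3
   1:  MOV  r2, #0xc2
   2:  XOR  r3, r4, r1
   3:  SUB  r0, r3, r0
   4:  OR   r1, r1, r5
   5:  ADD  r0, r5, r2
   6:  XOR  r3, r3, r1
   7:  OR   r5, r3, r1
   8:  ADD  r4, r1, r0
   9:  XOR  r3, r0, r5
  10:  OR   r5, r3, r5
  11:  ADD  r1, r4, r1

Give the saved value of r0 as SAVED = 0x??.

SAVED = 0x5e

after  0: r0=0xc6 r1=0xbe r2=0x04 r3=0xce r4=0x9a r5=0x24  N=0 Z=0
after  1: r0=0xc6 r1=0xbe r2=0xc2 r3=0xce r4=0x9a r5=0x24  N=0 Z=0
after  2: r0=0xc6 r1=0xbe r2=0xc2 r3=0x24 r4=0x9a r5=0x24  N=0 Z=0
after  3: r0=0x5e r1=0xbe r2=0xc2 r3=0x24 r4=0x9a r5=0x24  N=0 Z=0
-- IRQ taken; context saved, return-PC = 4 --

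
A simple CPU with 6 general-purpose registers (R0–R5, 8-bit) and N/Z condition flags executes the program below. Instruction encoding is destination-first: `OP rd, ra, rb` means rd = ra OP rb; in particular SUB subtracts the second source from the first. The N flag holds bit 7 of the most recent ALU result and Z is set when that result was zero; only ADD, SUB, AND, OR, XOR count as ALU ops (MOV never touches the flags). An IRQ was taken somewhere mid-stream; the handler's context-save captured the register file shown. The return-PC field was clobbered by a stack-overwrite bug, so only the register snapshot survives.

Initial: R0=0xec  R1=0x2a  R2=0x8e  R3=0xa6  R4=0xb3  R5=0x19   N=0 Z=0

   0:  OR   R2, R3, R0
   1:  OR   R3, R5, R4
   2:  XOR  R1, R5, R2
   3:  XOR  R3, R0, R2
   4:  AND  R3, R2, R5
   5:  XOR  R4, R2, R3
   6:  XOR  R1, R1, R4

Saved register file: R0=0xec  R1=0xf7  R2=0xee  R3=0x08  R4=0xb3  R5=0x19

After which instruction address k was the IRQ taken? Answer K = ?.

after  0: R0=0xec R1=0x2a R2=0xee R3=0xa6 R4=0xb3 R5=0x19  N=1 Z=0
after  1: R0=0xec R1=0x2a R2=0xee R3=0xbb R4=0xb3 R5=0x19  N=1 Z=0
after  2: R0=0xec R1=0xf7 R2=0xee R3=0xbb R4=0xb3 R5=0x19  N=1 Z=0
after  3: R0=0xec R1=0xf7 R2=0xee R3=0x02 R4=0xb3 R5=0x19  N=0 Z=0
after  4: R0=0xec R1=0xf7 R2=0xee R3=0x08 R4=0xb3 R5=0x19  N=0 Z=0
-- IRQ taken; context saved, return-PC = 5 --

K = 4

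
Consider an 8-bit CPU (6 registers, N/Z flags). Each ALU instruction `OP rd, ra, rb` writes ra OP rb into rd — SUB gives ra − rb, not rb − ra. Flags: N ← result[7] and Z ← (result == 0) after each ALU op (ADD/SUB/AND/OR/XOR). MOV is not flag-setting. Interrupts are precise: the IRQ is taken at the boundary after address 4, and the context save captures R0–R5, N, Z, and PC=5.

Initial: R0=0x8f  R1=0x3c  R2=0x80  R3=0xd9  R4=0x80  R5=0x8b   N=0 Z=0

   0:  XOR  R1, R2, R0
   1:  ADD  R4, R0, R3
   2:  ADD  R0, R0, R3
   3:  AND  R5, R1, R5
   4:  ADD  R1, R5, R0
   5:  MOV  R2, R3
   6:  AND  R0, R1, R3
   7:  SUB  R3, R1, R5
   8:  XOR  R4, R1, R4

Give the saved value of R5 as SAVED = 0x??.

SAVED = 0x0b

after  0: R0=0x8f R1=0x0f R2=0x80 R3=0xd9 R4=0x80 R5=0x8b  N=0 Z=0
after  1: R0=0x8f R1=0x0f R2=0x80 R3=0xd9 R4=0x68 R5=0x8b  N=0 Z=0
after  2: R0=0x68 R1=0x0f R2=0x80 R3=0xd9 R4=0x68 R5=0x8b  N=0 Z=0
after  3: R0=0x68 R1=0x0f R2=0x80 R3=0xd9 R4=0x68 R5=0x0b  N=0 Z=0
after  4: R0=0x68 R1=0x73 R2=0x80 R3=0xd9 R4=0x68 R5=0x0b  N=0 Z=0
-- IRQ taken; context saved, return-PC = 5 --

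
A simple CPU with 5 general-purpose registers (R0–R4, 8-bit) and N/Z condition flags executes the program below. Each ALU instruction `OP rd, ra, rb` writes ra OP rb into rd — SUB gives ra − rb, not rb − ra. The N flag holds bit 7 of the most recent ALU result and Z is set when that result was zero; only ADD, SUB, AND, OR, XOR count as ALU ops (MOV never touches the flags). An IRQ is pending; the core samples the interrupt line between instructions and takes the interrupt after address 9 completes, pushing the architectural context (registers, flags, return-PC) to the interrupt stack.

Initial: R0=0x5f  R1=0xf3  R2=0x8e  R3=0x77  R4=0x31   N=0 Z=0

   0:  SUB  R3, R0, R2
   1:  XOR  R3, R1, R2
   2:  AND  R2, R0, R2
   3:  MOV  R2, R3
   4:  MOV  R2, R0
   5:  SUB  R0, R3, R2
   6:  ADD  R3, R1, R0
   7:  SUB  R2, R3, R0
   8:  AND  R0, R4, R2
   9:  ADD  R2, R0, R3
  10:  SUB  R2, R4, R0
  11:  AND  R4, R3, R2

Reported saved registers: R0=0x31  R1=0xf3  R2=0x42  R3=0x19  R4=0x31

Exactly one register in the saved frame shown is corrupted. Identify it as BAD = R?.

BAD = R3

after  0: R0=0x5f R1=0xf3 R2=0x8e R3=0xd1 R4=0x31  N=1 Z=0
after  1: R0=0x5f R1=0xf3 R2=0x8e R3=0x7d R4=0x31  N=0 Z=0
after  2: R0=0x5f R1=0xf3 R2=0x0e R3=0x7d R4=0x31  N=0 Z=0
after  3: R0=0x5f R1=0xf3 R2=0x7d R3=0x7d R4=0x31  N=0 Z=0
after  4: R0=0x5f R1=0xf3 R2=0x5f R3=0x7d R4=0x31  N=0 Z=0
after  5: R0=0x1e R1=0xf3 R2=0x5f R3=0x7d R4=0x31  N=0 Z=0
after  6: R0=0x1e R1=0xf3 R2=0x5f R3=0x11 R4=0x31  N=0 Z=0
after  7: R0=0x1e R1=0xf3 R2=0xf3 R3=0x11 R4=0x31  N=1 Z=0
after  8: R0=0x31 R1=0xf3 R2=0xf3 R3=0x11 R4=0x31  N=0 Z=0
after  9: R0=0x31 R1=0xf3 R2=0x42 R3=0x11 R4=0x31  N=0 Z=0
-- IRQ taken; context saved, return-PC = 10 --
mismatch: R3: reported 0x19 vs actual 0x11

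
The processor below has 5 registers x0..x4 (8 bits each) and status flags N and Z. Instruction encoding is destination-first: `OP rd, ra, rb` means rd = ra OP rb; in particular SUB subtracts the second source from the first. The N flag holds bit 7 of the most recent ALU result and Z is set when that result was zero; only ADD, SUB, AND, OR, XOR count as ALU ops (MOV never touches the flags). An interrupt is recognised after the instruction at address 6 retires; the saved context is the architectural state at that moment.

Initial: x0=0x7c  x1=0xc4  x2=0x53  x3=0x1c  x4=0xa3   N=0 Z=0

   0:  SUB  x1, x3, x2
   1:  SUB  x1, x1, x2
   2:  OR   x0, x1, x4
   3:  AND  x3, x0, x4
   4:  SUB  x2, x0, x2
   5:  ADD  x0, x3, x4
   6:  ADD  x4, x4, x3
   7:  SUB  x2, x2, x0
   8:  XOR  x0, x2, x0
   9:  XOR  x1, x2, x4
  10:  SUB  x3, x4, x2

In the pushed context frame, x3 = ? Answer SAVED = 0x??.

after  0: x0=0x7c x1=0xc9 x2=0x53 x3=0x1c x4=0xa3  N=1 Z=0
after  1: x0=0x7c x1=0x76 x2=0x53 x3=0x1c x4=0xa3  N=0 Z=0
after  2: x0=0xf7 x1=0x76 x2=0x53 x3=0x1c x4=0xa3  N=1 Z=0
after  3: x0=0xf7 x1=0x76 x2=0x53 x3=0xa3 x4=0xa3  N=1 Z=0
after  4: x0=0xf7 x1=0x76 x2=0xa4 x3=0xa3 x4=0xa3  N=1 Z=0
after  5: x0=0x46 x1=0x76 x2=0xa4 x3=0xa3 x4=0xa3  N=0 Z=0
after  6: x0=0x46 x1=0x76 x2=0xa4 x3=0xa3 x4=0x46  N=0 Z=0
-- IRQ taken; context saved, return-PC = 7 --

SAVED = 0xa3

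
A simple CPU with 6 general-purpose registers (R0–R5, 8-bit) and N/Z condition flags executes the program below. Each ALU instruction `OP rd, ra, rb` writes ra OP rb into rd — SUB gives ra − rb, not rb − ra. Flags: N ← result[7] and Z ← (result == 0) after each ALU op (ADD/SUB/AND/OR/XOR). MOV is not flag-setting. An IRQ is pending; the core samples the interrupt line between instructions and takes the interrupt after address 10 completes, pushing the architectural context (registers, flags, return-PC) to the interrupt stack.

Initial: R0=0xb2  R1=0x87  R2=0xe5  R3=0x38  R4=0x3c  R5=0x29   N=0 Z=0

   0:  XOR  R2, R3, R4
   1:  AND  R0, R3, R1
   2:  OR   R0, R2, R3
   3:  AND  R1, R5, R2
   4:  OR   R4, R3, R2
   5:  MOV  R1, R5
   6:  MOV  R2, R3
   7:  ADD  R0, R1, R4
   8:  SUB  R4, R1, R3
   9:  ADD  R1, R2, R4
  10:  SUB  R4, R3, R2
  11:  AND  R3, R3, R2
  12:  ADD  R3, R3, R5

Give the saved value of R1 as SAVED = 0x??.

SAVED = 0x29

after  0: R0=0xb2 R1=0x87 R2=0x04 R3=0x38 R4=0x3c R5=0x29  N=0 Z=0
after  1: R0=0x00 R1=0x87 R2=0x04 R3=0x38 R4=0x3c R5=0x29  N=0 Z=1
after  2: R0=0x3c R1=0x87 R2=0x04 R3=0x38 R4=0x3c R5=0x29  N=0 Z=0
after  3: R0=0x3c R1=0x00 R2=0x04 R3=0x38 R4=0x3c R5=0x29  N=0 Z=1
after  4: R0=0x3c R1=0x00 R2=0x04 R3=0x38 R4=0x3c R5=0x29  N=0 Z=0
after  5: R0=0x3c R1=0x29 R2=0x04 R3=0x38 R4=0x3c R5=0x29  N=0 Z=0
after  6: R0=0x3c R1=0x29 R2=0x38 R3=0x38 R4=0x3c R5=0x29  N=0 Z=0
after  7: R0=0x65 R1=0x29 R2=0x38 R3=0x38 R4=0x3c R5=0x29  N=0 Z=0
after  8: R0=0x65 R1=0x29 R2=0x38 R3=0x38 R4=0xf1 R5=0x29  N=1 Z=0
after  9: R0=0x65 R1=0x29 R2=0x38 R3=0x38 R4=0xf1 R5=0x29  N=0 Z=0
after 10: R0=0x65 R1=0x29 R2=0x38 R3=0x38 R4=0x00 R5=0x29  N=0 Z=1
-- IRQ taken; context saved, return-PC = 11 --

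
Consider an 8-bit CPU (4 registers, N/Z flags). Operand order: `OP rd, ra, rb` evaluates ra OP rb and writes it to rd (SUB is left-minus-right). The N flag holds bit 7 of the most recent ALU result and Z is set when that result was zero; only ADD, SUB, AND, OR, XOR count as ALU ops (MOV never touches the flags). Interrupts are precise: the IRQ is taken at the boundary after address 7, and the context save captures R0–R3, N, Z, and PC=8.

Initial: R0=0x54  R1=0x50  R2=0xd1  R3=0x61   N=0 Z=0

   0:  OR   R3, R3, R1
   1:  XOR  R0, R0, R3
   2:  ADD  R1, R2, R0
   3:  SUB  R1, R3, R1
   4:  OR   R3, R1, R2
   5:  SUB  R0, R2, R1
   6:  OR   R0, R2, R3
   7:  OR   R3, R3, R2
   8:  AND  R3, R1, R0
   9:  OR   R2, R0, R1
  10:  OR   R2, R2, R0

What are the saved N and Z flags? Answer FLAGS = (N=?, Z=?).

after  0: R0=0x54 R1=0x50 R2=0xd1 R3=0x71  N=0 Z=0
after  1: R0=0x25 R1=0x50 R2=0xd1 R3=0x71  N=0 Z=0
after  2: R0=0x25 R1=0xf6 R2=0xd1 R3=0x71  N=1 Z=0
after  3: R0=0x25 R1=0x7b R2=0xd1 R3=0x71  N=0 Z=0
after  4: R0=0x25 R1=0x7b R2=0xd1 R3=0xfb  N=1 Z=0
after  5: R0=0x56 R1=0x7b R2=0xd1 R3=0xfb  N=0 Z=0
after  6: R0=0xfb R1=0x7b R2=0xd1 R3=0xfb  N=1 Z=0
after  7: R0=0xfb R1=0x7b R2=0xd1 R3=0xfb  N=1 Z=0
-- IRQ taken; context saved, return-PC = 8 --

FLAGS = (N=1, Z=0)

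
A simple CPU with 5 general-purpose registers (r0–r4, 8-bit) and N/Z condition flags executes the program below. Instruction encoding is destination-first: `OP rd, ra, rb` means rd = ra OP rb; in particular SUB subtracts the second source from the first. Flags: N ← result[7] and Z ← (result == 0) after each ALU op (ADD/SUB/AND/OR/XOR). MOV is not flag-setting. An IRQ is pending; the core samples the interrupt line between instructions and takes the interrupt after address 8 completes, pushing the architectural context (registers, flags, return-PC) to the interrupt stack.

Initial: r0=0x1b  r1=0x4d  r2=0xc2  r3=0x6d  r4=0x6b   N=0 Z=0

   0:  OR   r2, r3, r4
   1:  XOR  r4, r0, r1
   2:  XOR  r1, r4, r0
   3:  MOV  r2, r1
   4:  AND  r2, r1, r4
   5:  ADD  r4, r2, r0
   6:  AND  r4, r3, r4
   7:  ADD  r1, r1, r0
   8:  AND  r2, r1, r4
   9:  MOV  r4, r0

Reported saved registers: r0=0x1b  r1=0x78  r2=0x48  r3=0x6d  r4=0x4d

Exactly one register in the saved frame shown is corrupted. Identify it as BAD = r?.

after  0: r0=0x1b r1=0x4d r2=0x6f r3=0x6d r4=0x6b  N=0 Z=0
after  1: r0=0x1b r1=0x4d r2=0x6f r3=0x6d r4=0x56  N=0 Z=0
after  2: r0=0x1b r1=0x4d r2=0x6f r3=0x6d r4=0x56  N=0 Z=0
after  3: r0=0x1b r1=0x4d r2=0x4d r3=0x6d r4=0x56  N=0 Z=0
after  4: r0=0x1b r1=0x4d r2=0x44 r3=0x6d r4=0x56  N=0 Z=0
after  5: r0=0x1b r1=0x4d r2=0x44 r3=0x6d r4=0x5f  N=0 Z=0
after  6: r0=0x1b r1=0x4d r2=0x44 r3=0x6d r4=0x4d  N=0 Z=0
after  7: r0=0x1b r1=0x68 r2=0x44 r3=0x6d r4=0x4d  N=0 Z=0
after  8: r0=0x1b r1=0x68 r2=0x48 r3=0x6d r4=0x4d  N=0 Z=0
-- IRQ taken; context saved, return-PC = 9 --
mismatch: r1: reported 0x78 vs actual 0x68

BAD = r1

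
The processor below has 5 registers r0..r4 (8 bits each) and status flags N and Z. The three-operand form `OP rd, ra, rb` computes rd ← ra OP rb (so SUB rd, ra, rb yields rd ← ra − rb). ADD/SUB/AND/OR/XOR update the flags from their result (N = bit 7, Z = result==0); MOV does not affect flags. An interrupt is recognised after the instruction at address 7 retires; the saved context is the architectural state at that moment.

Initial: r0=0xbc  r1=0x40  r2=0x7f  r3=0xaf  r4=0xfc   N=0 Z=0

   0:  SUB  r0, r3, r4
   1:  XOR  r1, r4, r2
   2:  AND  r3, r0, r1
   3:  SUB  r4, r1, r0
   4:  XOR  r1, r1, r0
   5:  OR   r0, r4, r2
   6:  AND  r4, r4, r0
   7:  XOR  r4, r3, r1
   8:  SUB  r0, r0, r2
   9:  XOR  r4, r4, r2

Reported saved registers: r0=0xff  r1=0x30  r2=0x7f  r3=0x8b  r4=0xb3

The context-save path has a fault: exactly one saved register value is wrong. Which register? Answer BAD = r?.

BAD = r3

after  0: r0=0xb3 r1=0x40 r2=0x7f r3=0xaf r4=0xfc  N=1 Z=0
after  1: r0=0xb3 r1=0x83 r2=0x7f r3=0xaf r4=0xfc  N=1 Z=0
after  2: r0=0xb3 r1=0x83 r2=0x7f r3=0x83 r4=0xfc  N=1 Z=0
after  3: r0=0xb3 r1=0x83 r2=0x7f r3=0x83 r4=0xd0  N=1 Z=0
after  4: r0=0xb3 r1=0x30 r2=0x7f r3=0x83 r4=0xd0  N=0 Z=0
after  5: r0=0xff r1=0x30 r2=0x7f r3=0x83 r4=0xd0  N=1 Z=0
after  6: r0=0xff r1=0x30 r2=0x7f r3=0x83 r4=0xd0  N=1 Z=0
after  7: r0=0xff r1=0x30 r2=0x7f r3=0x83 r4=0xb3  N=1 Z=0
-- IRQ taken; context saved, return-PC = 8 --
mismatch: r3: reported 0x8b vs actual 0x83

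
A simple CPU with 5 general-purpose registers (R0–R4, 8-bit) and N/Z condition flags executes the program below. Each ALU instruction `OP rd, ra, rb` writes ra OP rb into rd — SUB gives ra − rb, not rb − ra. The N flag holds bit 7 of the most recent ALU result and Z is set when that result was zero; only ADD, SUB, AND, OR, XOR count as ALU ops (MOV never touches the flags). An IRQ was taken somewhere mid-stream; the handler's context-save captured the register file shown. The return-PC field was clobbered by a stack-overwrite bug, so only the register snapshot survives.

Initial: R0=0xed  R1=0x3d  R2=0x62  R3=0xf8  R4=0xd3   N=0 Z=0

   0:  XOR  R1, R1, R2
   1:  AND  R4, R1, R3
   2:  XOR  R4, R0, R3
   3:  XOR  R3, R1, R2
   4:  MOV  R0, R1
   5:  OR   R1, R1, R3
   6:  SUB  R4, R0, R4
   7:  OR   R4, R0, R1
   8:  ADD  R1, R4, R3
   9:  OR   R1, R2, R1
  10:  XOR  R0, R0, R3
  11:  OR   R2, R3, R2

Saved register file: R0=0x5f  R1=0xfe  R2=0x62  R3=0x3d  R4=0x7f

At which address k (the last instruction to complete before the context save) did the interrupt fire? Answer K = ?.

K = 9

after  0: R0=0xed R1=0x5f R2=0x62 R3=0xf8 R4=0xd3  N=0 Z=0
after  1: R0=0xed R1=0x5f R2=0x62 R3=0xf8 R4=0x58  N=0 Z=0
after  2: R0=0xed R1=0x5f R2=0x62 R3=0xf8 R4=0x15  N=0 Z=0
after  3: R0=0xed R1=0x5f R2=0x62 R3=0x3d R4=0x15  N=0 Z=0
after  4: R0=0x5f R1=0x5f R2=0x62 R3=0x3d R4=0x15  N=0 Z=0
after  5: R0=0x5f R1=0x7f R2=0x62 R3=0x3d R4=0x15  N=0 Z=0
after  6: R0=0x5f R1=0x7f R2=0x62 R3=0x3d R4=0x4a  N=0 Z=0
after  7: R0=0x5f R1=0x7f R2=0x62 R3=0x3d R4=0x7f  N=0 Z=0
after  8: R0=0x5f R1=0xbc R2=0x62 R3=0x3d R4=0x7f  N=1 Z=0
after  9: R0=0x5f R1=0xfe R2=0x62 R3=0x3d R4=0x7f  N=1 Z=0
-- IRQ taken; context saved, return-PC = 10 --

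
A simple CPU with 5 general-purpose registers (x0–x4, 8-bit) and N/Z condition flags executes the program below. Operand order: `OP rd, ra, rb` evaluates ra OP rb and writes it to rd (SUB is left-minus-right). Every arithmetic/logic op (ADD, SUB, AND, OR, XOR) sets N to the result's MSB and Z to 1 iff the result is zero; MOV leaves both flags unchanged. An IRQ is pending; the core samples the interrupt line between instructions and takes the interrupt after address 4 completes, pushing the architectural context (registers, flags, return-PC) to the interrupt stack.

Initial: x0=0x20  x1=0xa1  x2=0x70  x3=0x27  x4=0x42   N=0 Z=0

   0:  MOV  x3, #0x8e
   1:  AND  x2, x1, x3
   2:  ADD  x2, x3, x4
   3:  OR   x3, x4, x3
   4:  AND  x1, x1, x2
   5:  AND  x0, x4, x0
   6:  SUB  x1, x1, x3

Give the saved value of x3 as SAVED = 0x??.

SAVED = 0xce

after  0: x0=0x20 x1=0xa1 x2=0x70 x3=0x8e x4=0x42  N=0 Z=0
after  1: x0=0x20 x1=0xa1 x2=0x80 x3=0x8e x4=0x42  N=1 Z=0
after  2: x0=0x20 x1=0xa1 x2=0xd0 x3=0x8e x4=0x42  N=1 Z=0
after  3: x0=0x20 x1=0xa1 x2=0xd0 x3=0xce x4=0x42  N=1 Z=0
after  4: x0=0x20 x1=0x80 x2=0xd0 x3=0xce x4=0x42  N=1 Z=0
-- IRQ taken; context saved, return-PC = 5 --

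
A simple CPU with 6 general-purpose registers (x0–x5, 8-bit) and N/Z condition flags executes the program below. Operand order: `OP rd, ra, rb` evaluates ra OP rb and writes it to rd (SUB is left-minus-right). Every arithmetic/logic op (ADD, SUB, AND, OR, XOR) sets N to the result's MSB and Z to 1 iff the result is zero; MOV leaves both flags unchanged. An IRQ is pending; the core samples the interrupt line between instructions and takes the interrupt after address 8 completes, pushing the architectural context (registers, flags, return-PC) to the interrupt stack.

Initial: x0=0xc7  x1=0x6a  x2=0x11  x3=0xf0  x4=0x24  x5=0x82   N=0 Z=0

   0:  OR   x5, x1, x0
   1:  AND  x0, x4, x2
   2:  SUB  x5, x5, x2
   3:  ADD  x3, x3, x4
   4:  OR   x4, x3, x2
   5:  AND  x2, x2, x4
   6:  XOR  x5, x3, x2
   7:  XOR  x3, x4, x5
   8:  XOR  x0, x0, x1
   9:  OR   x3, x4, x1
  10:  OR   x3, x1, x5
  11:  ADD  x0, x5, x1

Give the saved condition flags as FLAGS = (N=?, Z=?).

FLAGS = (N=0, Z=0)

after  0: x0=0xc7 x1=0x6a x2=0x11 x3=0xf0 x4=0x24 x5=0xef  N=1 Z=0
after  1: x0=0x00 x1=0x6a x2=0x11 x3=0xf0 x4=0x24 x5=0xef  N=0 Z=1
after  2: x0=0x00 x1=0x6a x2=0x11 x3=0xf0 x4=0x24 x5=0xde  N=1 Z=0
after  3: x0=0x00 x1=0x6a x2=0x11 x3=0x14 x4=0x24 x5=0xde  N=0 Z=0
after  4: x0=0x00 x1=0x6a x2=0x11 x3=0x14 x4=0x15 x5=0xde  N=0 Z=0
after  5: x0=0x00 x1=0x6a x2=0x11 x3=0x14 x4=0x15 x5=0xde  N=0 Z=0
after  6: x0=0x00 x1=0x6a x2=0x11 x3=0x14 x4=0x15 x5=0x05  N=0 Z=0
after  7: x0=0x00 x1=0x6a x2=0x11 x3=0x10 x4=0x15 x5=0x05  N=0 Z=0
after  8: x0=0x6a x1=0x6a x2=0x11 x3=0x10 x4=0x15 x5=0x05  N=0 Z=0
-- IRQ taken; context saved, return-PC = 9 --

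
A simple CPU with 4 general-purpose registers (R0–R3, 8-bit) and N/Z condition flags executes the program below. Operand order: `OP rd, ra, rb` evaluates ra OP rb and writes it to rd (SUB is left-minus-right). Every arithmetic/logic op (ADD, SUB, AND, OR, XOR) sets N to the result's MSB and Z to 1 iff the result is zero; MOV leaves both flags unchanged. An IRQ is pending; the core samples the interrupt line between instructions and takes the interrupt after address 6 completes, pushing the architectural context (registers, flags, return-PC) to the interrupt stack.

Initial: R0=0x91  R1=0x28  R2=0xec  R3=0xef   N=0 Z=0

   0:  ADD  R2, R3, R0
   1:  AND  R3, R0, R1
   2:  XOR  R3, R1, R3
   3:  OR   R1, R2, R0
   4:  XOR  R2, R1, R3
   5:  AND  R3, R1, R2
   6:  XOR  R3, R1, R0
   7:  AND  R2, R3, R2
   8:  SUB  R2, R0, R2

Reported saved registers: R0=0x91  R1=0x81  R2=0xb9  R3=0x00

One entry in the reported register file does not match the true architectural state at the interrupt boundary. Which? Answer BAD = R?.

after  0: R0=0x91 R1=0x28 R2=0x80 R3=0xef  N=1 Z=0
after  1: R0=0x91 R1=0x28 R2=0x80 R3=0x00  N=0 Z=1
after  2: R0=0x91 R1=0x28 R2=0x80 R3=0x28  N=0 Z=0
after  3: R0=0x91 R1=0x91 R2=0x80 R3=0x28  N=1 Z=0
after  4: R0=0x91 R1=0x91 R2=0xb9 R3=0x28  N=1 Z=0
after  5: R0=0x91 R1=0x91 R2=0xb9 R3=0x91  N=1 Z=0
after  6: R0=0x91 R1=0x91 R2=0xb9 R3=0x00  N=0 Z=1
-- IRQ taken; context saved, return-PC = 7 --
mismatch: R1: reported 0x81 vs actual 0x91

BAD = R1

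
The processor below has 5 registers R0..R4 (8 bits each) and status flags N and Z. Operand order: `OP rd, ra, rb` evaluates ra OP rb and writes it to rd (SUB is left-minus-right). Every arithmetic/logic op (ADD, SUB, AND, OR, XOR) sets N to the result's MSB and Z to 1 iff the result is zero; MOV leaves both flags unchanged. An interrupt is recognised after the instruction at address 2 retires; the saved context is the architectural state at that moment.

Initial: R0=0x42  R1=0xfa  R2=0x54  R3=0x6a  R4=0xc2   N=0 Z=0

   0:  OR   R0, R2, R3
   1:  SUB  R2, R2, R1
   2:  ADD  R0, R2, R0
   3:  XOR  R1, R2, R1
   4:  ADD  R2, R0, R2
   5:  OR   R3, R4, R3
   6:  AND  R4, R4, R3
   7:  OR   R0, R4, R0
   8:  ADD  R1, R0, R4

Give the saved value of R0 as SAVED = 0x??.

after  0: R0=0x7e R1=0xfa R2=0x54 R3=0x6a R4=0xc2  N=0 Z=0
after  1: R0=0x7e R1=0xfa R2=0x5a R3=0x6a R4=0xc2  N=0 Z=0
after  2: R0=0xd8 R1=0xfa R2=0x5a R3=0x6a R4=0xc2  N=1 Z=0
-- IRQ taken; context saved, return-PC = 3 --

SAVED = 0xd8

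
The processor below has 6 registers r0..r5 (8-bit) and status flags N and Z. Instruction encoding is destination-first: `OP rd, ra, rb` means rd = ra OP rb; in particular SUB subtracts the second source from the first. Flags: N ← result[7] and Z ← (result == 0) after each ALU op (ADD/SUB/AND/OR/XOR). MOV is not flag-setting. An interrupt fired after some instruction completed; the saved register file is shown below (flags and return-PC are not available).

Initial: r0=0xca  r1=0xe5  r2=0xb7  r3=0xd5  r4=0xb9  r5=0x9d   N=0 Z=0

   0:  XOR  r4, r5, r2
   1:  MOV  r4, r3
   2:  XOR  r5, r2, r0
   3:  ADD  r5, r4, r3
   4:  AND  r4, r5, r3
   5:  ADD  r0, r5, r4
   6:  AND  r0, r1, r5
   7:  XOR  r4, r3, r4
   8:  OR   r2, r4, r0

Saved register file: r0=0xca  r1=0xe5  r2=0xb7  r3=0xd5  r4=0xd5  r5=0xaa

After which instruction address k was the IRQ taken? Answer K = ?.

K = 3

after  0: r0=0xca r1=0xe5 r2=0xb7 r3=0xd5 r4=0x2a r5=0x9d  N=0 Z=0
after  1: r0=0xca r1=0xe5 r2=0xb7 r3=0xd5 r4=0xd5 r5=0x9d  N=0 Z=0
after  2: r0=0xca r1=0xe5 r2=0xb7 r3=0xd5 r4=0xd5 r5=0x7d  N=0 Z=0
after  3: r0=0xca r1=0xe5 r2=0xb7 r3=0xd5 r4=0xd5 r5=0xaa  N=1 Z=0
-- IRQ taken; context saved, return-PC = 4 --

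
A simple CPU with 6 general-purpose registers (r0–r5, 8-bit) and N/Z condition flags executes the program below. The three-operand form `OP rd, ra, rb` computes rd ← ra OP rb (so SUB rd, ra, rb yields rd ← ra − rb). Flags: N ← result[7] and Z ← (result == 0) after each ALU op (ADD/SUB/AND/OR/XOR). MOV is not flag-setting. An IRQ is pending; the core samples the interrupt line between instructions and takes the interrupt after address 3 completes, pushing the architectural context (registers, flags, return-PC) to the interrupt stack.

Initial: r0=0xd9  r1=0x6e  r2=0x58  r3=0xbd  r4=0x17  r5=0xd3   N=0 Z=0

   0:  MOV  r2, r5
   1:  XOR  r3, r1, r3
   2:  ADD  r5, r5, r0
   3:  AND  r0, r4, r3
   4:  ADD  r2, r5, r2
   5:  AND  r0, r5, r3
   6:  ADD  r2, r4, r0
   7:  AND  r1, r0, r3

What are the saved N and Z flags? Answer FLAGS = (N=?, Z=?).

FLAGS = (N=0, Z=0)

after  0: r0=0xd9 r1=0x6e r2=0xd3 r3=0xbd r4=0x17 r5=0xd3  N=0 Z=0
after  1: r0=0xd9 r1=0x6e r2=0xd3 r3=0xd3 r4=0x17 r5=0xd3  N=1 Z=0
after  2: r0=0xd9 r1=0x6e r2=0xd3 r3=0xd3 r4=0x17 r5=0xac  N=1 Z=0
after  3: r0=0x13 r1=0x6e r2=0xd3 r3=0xd3 r4=0x17 r5=0xac  N=0 Z=0
-- IRQ taken; context saved, return-PC = 4 --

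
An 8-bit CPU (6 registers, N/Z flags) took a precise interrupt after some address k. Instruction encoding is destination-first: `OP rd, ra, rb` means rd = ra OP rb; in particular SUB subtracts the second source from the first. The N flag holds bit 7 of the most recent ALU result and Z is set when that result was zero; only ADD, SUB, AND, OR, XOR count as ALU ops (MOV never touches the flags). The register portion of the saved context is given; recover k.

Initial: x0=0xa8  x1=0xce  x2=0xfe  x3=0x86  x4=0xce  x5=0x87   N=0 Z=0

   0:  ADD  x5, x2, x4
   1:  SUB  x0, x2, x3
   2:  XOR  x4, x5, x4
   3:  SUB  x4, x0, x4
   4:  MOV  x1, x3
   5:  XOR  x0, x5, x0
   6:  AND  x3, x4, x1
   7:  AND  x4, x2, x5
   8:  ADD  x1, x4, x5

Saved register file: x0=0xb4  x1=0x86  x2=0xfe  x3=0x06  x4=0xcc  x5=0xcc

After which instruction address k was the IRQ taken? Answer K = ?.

after  0: x0=0xa8 x1=0xce x2=0xfe x3=0x86 x4=0xce x5=0xcc  N=1 Z=0
after  1: x0=0x78 x1=0xce x2=0xfe x3=0x86 x4=0xce x5=0xcc  N=0 Z=0
after  2: x0=0x78 x1=0xce x2=0xfe x3=0x86 x4=0x02 x5=0xcc  N=0 Z=0
after  3: x0=0x78 x1=0xce x2=0xfe x3=0x86 x4=0x76 x5=0xcc  N=0 Z=0
after  4: x0=0x78 x1=0x86 x2=0xfe x3=0x86 x4=0x76 x5=0xcc  N=0 Z=0
after  5: x0=0xb4 x1=0x86 x2=0xfe x3=0x86 x4=0x76 x5=0xcc  N=1 Z=0
after  6: x0=0xb4 x1=0x86 x2=0xfe x3=0x06 x4=0x76 x5=0xcc  N=0 Z=0
after  7: x0=0xb4 x1=0x86 x2=0xfe x3=0x06 x4=0xcc x5=0xcc  N=1 Z=0
-- IRQ taken; context saved, return-PC = 8 --

K = 7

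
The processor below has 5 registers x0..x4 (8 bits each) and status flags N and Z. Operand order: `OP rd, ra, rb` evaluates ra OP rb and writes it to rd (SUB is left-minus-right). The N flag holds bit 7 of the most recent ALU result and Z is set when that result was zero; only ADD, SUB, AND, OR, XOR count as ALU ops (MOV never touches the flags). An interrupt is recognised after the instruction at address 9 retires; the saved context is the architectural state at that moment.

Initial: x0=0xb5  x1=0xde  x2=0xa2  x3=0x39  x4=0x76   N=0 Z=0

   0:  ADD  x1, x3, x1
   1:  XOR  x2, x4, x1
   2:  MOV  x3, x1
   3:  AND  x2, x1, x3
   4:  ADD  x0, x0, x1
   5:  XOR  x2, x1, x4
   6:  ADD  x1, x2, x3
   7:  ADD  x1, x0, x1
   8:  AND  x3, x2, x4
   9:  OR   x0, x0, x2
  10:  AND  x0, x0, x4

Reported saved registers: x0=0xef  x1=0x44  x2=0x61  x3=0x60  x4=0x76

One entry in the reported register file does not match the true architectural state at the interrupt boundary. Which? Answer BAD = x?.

BAD = x0

after  0: x0=0xb5 x1=0x17 x2=0xa2 x3=0x39 x4=0x76  N=0 Z=0
after  1: x0=0xb5 x1=0x17 x2=0x61 x3=0x39 x4=0x76  N=0 Z=0
after  2: x0=0xb5 x1=0x17 x2=0x61 x3=0x17 x4=0x76  N=0 Z=0
after  3: x0=0xb5 x1=0x17 x2=0x17 x3=0x17 x4=0x76  N=0 Z=0
after  4: x0=0xcc x1=0x17 x2=0x17 x3=0x17 x4=0x76  N=1 Z=0
after  5: x0=0xcc x1=0x17 x2=0x61 x3=0x17 x4=0x76  N=0 Z=0
after  6: x0=0xcc x1=0x78 x2=0x61 x3=0x17 x4=0x76  N=0 Z=0
after  7: x0=0xcc x1=0x44 x2=0x61 x3=0x17 x4=0x76  N=0 Z=0
after  8: x0=0xcc x1=0x44 x2=0x61 x3=0x60 x4=0x76  N=0 Z=0
after  9: x0=0xed x1=0x44 x2=0x61 x3=0x60 x4=0x76  N=1 Z=0
-- IRQ taken; context saved, return-PC = 10 --
mismatch: x0: reported 0xef vs actual 0xed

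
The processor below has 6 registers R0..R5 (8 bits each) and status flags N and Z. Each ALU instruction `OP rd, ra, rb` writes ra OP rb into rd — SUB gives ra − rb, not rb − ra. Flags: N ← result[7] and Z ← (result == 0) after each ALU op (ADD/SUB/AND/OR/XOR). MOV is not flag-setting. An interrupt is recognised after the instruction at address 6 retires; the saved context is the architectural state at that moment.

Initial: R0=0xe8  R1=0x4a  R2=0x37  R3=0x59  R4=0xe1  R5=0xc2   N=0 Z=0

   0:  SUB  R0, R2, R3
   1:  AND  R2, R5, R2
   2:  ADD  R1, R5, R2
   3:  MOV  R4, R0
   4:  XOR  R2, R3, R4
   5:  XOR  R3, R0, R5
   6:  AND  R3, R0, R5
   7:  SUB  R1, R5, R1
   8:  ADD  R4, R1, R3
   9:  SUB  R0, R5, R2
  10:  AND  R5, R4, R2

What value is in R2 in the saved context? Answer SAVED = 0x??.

after  0: R0=0xde R1=0x4a R2=0x37 R3=0x59 R4=0xe1 R5=0xc2  N=1 Z=0
after  1: R0=0xde R1=0x4a R2=0x02 R3=0x59 R4=0xe1 R5=0xc2  N=0 Z=0
after  2: R0=0xde R1=0xc4 R2=0x02 R3=0x59 R4=0xe1 R5=0xc2  N=1 Z=0
after  3: R0=0xde R1=0xc4 R2=0x02 R3=0x59 R4=0xde R5=0xc2  N=1 Z=0
after  4: R0=0xde R1=0xc4 R2=0x87 R3=0x59 R4=0xde R5=0xc2  N=1 Z=0
after  5: R0=0xde R1=0xc4 R2=0x87 R3=0x1c R4=0xde R5=0xc2  N=0 Z=0
after  6: R0=0xde R1=0xc4 R2=0x87 R3=0xc2 R4=0xde R5=0xc2  N=1 Z=0
-- IRQ taken; context saved, return-PC = 7 --

SAVED = 0x87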